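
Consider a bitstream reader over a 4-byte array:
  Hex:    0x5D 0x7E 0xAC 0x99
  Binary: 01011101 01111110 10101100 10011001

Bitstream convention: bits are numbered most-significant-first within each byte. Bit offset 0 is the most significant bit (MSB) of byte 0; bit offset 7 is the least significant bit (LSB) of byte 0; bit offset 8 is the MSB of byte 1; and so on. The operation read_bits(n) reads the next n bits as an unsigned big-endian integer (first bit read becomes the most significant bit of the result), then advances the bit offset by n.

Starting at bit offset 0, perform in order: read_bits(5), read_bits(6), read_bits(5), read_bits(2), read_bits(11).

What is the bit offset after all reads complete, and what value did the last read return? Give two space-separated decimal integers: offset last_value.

Read 1: bits[0:5] width=5 -> value=11 (bin 01011); offset now 5 = byte 0 bit 5; 27 bits remain
Read 2: bits[5:11] width=6 -> value=43 (bin 101011); offset now 11 = byte 1 bit 3; 21 bits remain
Read 3: bits[11:16] width=5 -> value=30 (bin 11110); offset now 16 = byte 2 bit 0; 16 bits remain
Read 4: bits[16:18] width=2 -> value=2 (bin 10); offset now 18 = byte 2 bit 2; 14 bits remain
Read 5: bits[18:29] width=11 -> value=1427 (bin 10110010011); offset now 29 = byte 3 bit 5; 3 bits remain

Answer: 29 1427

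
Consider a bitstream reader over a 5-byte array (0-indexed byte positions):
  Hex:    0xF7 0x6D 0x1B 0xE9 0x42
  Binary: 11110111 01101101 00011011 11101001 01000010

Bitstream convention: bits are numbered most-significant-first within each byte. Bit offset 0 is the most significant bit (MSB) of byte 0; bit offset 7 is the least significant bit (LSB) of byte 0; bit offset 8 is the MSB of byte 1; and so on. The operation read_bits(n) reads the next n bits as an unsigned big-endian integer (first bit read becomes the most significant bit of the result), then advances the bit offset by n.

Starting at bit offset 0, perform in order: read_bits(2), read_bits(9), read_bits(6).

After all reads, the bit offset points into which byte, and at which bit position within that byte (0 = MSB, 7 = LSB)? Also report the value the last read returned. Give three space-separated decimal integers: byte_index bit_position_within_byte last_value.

Read 1: bits[0:2] width=2 -> value=3 (bin 11); offset now 2 = byte 0 bit 2; 38 bits remain
Read 2: bits[2:11] width=9 -> value=443 (bin 110111011); offset now 11 = byte 1 bit 3; 29 bits remain
Read 3: bits[11:17] width=6 -> value=26 (bin 011010); offset now 17 = byte 2 bit 1; 23 bits remain

Answer: 2 1 26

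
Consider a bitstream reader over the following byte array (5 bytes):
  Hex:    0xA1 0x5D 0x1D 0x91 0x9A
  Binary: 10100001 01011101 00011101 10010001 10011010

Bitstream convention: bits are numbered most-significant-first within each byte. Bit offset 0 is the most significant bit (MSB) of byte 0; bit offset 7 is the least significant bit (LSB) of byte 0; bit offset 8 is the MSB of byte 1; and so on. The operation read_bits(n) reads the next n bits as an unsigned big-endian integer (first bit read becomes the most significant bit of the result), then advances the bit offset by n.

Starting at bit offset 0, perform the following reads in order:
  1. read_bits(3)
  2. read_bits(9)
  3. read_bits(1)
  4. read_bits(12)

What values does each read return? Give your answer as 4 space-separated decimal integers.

Read 1: bits[0:3] width=3 -> value=5 (bin 101); offset now 3 = byte 0 bit 3; 37 bits remain
Read 2: bits[3:12] width=9 -> value=21 (bin 000010101); offset now 12 = byte 1 bit 4; 28 bits remain
Read 3: bits[12:13] width=1 -> value=1 (bin 1); offset now 13 = byte 1 bit 5; 27 bits remain
Read 4: bits[13:25] width=12 -> value=2619 (bin 101000111011); offset now 25 = byte 3 bit 1; 15 bits remain

Answer: 5 21 1 2619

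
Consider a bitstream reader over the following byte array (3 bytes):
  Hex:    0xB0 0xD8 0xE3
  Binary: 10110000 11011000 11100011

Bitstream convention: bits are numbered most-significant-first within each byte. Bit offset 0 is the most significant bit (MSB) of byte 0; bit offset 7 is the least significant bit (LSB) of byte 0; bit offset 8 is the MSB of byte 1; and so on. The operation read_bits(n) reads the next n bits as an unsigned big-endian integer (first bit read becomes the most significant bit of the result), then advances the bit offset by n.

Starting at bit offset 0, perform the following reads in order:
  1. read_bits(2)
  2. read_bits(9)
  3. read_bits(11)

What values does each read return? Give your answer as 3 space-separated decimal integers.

Answer: 2 390 1592

Derivation:
Read 1: bits[0:2] width=2 -> value=2 (bin 10); offset now 2 = byte 0 bit 2; 22 bits remain
Read 2: bits[2:11] width=9 -> value=390 (bin 110000110); offset now 11 = byte 1 bit 3; 13 bits remain
Read 3: bits[11:22] width=11 -> value=1592 (bin 11000111000); offset now 22 = byte 2 bit 6; 2 bits remain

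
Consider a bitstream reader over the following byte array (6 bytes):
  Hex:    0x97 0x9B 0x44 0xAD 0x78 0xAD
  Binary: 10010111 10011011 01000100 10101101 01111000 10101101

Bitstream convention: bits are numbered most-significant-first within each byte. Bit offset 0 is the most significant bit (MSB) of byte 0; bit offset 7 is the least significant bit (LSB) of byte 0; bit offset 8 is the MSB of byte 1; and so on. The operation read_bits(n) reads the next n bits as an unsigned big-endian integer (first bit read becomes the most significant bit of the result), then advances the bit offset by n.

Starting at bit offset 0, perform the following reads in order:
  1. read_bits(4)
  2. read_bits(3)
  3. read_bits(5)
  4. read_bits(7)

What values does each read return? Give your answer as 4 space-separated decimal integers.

Read 1: bits[0:4] width=4 -> value=9 (bin 1001); offset now 4 = byte 0 bit 4; 44 bits remain
Read 2: bits[4:7] width=3 -> value=3 (bin 011); offset now 7 = byte 0 bit 7; 41 bits remain
Read 3: bits[7:12] width=5 -> value=25 (bin 11001); offset now 12 = byte 1 bit 4; 36 bits remain
Read 4: bits[12:19] width=7 -> value=90 (bin 1011010); offset now 19 = byte 2 bit 3; 29 bits remain

Answer: 9 3 25 90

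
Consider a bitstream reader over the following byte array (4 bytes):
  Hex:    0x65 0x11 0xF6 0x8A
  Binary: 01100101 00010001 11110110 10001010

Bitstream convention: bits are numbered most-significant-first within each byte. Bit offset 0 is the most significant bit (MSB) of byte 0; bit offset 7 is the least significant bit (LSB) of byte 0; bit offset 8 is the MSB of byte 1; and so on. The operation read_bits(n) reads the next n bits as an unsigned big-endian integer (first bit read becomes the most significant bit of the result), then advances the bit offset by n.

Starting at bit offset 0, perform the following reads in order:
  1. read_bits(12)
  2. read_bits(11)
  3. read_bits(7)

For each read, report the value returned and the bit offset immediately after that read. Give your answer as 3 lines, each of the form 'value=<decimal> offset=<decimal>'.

Read 1: bits[0:12] width=12 -> value=1617 (bin 011001010001); offset now 12 = byte 1 bit 4; 20 bits remain
Read 2: bits[12:23] width=11 -> value=251 (bin 00011111011); offset now 23 = byte 2 bit 7; 9 bits remain
Read 3: bits[23:30] width=7 -> value=34 (bin 0100010); offset now 30 = byte 3 bit 6; 2 bits remain

Answer: value=1617 offset=12
value=251 offset=23
value=34 offset=30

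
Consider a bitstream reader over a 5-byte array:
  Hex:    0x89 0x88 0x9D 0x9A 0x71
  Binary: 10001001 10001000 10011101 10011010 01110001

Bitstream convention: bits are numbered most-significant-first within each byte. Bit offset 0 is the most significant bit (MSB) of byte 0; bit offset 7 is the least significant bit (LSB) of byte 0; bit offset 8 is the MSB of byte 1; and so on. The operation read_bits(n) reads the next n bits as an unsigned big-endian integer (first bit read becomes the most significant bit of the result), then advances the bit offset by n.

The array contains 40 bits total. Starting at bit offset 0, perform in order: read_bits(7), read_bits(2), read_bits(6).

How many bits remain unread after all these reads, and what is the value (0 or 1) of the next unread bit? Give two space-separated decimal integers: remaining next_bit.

Read 1: bits[0:7] width=7 -> value=68 (bin 1000100); offset now 7 = byte 0 bit 7; 33 bits remain
Read 2: bits[7:9] width=2 -> value=3 (bin 11); offset now 9 = byte 1 bit 1; 31 bits remain
Read 3: bits[9:15] width=6 -> value=4 (bin 000100); offset now 15 = byte 1 bit 7; 25 bits remain

Answer: 25 0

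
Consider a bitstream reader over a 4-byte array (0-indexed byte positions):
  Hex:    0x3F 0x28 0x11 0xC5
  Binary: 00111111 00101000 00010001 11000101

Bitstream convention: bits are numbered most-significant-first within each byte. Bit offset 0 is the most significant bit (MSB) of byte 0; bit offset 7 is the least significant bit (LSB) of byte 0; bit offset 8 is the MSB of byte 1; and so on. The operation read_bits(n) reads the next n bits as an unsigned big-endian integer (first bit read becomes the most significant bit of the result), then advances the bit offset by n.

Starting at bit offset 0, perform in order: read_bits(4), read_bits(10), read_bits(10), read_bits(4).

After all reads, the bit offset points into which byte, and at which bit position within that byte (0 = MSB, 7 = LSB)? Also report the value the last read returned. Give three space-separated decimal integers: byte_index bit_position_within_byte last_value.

Read 1: bits[0:4] width=4 -> value=3 (bin 0011); offset now 4 = byte 0 bit 4; 28 bits remain
Read 2: bits[4:14] width=10 -> value=970 (bin 1111001010); offset now 14 = byte 1 bit 6; 18 bits remain
Read 3: bits[14:24] width=10 -> value=17 (bin 0000010001); offset now 24 = byte 3 bit 0; 8 bits remain
Read 4: bits[24:28] width=4 -> value=12 (bin 1100); offset now 28 = byte 3 bit 4; 4 bits remain

Answer: 3 4 12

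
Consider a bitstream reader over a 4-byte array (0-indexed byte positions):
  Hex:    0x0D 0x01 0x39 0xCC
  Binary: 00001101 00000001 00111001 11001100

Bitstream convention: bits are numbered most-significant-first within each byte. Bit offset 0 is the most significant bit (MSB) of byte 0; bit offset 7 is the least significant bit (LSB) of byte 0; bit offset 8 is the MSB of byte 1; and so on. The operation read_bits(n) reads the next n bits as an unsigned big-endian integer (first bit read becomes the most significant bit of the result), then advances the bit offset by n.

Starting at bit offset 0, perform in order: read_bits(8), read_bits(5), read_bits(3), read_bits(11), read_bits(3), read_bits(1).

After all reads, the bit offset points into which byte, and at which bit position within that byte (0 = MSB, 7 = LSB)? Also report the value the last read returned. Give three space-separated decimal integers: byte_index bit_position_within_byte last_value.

Answer: 3 7 0

Derivation:
Read 1: bits[0:8] width=8 -> value=13 (bin 00001101); offset now 8 = byte 1 bit 0; 24 bits remain
Read 2: bits[8:13] width=5 -> value=0 (bin 00000); offset now 13 = byte 1 bit 5; 19 bits remain
Read 3: bits[13:16] width=3 -> value=1 (bin 001); offset now 16 = byte 2 bit 0; 16 bits remain
Read 4: bits[16:27] width=11 -> value=462 (bin 00111001110); offset now 27 = byte 3 bit 3; 5 bits remain
Read 5: bits[27:30] width=3 -> value=3 (bin 011); offset now 30 = byte 3 bit 6; 2 bits remain
Read 6: bits[30:31] width=1 -> value=0 (bin 0); offset now 31 = byte 3 bit 7; 1 bits remain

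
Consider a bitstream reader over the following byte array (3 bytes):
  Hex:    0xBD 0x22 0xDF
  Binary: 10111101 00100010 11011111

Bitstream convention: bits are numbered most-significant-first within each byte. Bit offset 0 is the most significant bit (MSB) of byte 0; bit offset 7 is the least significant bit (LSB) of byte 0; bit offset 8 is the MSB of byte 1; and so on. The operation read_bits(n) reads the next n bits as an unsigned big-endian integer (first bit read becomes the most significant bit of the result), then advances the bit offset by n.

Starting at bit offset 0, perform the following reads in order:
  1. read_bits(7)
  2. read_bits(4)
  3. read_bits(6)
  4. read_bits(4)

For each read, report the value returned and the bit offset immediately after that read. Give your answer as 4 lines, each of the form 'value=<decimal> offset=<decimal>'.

Answer: value=94 offset=7
value=9 offset=11
value=5 offset=17
value=11 offset=21

Derivation:
Read 1: bits[0:7] width=7 -> value=94 (bin 1011110); offset now 7 = byte 0 bit 7; 17 bits remain
Read 2: bits[7:11] width=4 -> value=9 (bin 1001); offset now 11 = byte 1 bit 3; 13 bits remain
Read 3: bits[11:17] width=6 -> value=5 (bin 000101); offset now 17 = byte 2 bit 1; 7 bits remain
Read 4: bits[17:21] width=4 -> value=11 (bin 1011); offset now 21 = byte 2 bit 5; 3 bits remain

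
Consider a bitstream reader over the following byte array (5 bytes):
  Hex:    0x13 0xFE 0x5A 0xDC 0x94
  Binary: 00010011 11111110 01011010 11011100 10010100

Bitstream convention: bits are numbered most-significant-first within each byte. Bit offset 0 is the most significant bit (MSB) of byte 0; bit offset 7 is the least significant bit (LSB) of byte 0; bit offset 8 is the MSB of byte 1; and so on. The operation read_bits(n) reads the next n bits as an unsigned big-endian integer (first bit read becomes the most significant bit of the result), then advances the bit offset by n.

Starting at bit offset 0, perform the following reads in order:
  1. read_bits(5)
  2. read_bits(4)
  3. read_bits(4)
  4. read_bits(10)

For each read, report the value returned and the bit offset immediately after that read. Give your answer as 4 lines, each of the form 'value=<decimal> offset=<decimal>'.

Read 1: bits[0:5] width=5 -> value=2 (bin 00010); offset now 5 = byte 0 bit 5; 35 bits remain
Read 2: bits[5:9] width=4 -> value=7 (bin 0111); offset now 9 = byte 1 bit 1; 31 bits remain
Read 3: bits[9:13] width=4 -> value=15 (bin 1111); offset now 13 = byte 1 bit 5; 27 bits remain
Read 4: bits[13:23] width=10 -> value=813 (bin 1100101101); offset now 23 = byte 2 bit 7; 17 bits remain

Answer: value=2 offset=5
value=7 offset=9
value=15 offset=13
value=813 offset=23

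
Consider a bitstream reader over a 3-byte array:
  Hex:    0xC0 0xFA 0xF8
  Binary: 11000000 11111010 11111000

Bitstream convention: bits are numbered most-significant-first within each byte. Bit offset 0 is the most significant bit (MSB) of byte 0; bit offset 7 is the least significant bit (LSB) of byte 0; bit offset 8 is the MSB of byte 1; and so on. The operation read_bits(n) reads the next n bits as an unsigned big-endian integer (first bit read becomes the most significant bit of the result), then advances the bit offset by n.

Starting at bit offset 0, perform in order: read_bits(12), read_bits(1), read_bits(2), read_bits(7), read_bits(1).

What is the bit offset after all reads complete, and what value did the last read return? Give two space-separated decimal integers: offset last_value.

Answer: 23 0

Derivation:
Read 1: bits[0:12] width=12 -> value=3087 (bin 110000001111); offset now 12 = byte 1 bit 4; 12 bits remain
Read 2: bits[12:13] width=1 -> value=1 (bin 1); offset now 13 = byte 1 bit 5; 11 bits remain
Read 3: bits[13:15] width=2 -> value=1 (bin 01); offset now 15 = byte 1 bit 7; 9 bits remain
Read 4: bits[15:22] width=7 -> value=62 (bin 0111110); offset now 22 = byte 2 bit 6; 2 bits remain
Read 5: bits[22:23] width=1 -> value=0 (bin 0); offset now 23 = byte 2 bit 7; 1 bits remain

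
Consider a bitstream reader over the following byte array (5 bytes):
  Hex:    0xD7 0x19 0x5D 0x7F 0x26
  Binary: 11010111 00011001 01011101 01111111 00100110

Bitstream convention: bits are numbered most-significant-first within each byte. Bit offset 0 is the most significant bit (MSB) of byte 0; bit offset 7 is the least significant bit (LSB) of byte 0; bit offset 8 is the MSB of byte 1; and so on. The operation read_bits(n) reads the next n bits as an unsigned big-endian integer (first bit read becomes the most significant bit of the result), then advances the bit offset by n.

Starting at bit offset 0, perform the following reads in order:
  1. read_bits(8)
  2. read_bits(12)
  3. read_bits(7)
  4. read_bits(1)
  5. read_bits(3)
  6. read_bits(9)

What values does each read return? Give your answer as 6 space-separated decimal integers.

Read 1: bits[0:8] width=8 -> value=215 (bin 11010111); offset now 8 = byte 1 bit 0; 32 bits remain
Read 2: bits[8:20] width=12 -> value=405 (bin 000110010101); offset now 20 = byte 2 bit 4; 20 bits remain
Read 3: bits[20:27] width=7 -> value=107 (bin 1101011); offset now 27 = byte 3 bit 3; 13 bits remain
Read 4: bits[27:28] width=1 -> value=1 (bin 1); offset now 28 = byte 3 bit 4; 12 bits remain
Read 5: bits[28:31] width=3 -> value=7 (bin 111); offset now 31 = byte 3 bit 7; 9 bits remain
Read 6: bits[31:40] width=9 -> value=294 (bin 100100110); offset now 40 = byte 5 bit 0; 0 bits remain

Answer: 215 405 107 1 7 294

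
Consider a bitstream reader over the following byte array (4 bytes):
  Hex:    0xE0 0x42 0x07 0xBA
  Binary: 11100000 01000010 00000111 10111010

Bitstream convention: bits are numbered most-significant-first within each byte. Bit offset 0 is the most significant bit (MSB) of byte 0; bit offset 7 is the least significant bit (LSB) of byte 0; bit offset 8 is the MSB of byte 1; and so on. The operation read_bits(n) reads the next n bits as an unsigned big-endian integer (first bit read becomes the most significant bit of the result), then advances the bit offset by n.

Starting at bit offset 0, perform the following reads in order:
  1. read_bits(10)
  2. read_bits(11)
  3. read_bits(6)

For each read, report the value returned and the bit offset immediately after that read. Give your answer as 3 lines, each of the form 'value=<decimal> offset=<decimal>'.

Read 1: bits[0:10] width=10 -> value=897 (bin 1110000001); offset now 10 = byte 1 bit 2; 22 bits remain
Read 2: bits[10:21] width=11 -> value=64 (bin 00001000000); offset now 21 = byte 2 bit 5; 11 bits remain
Read 3: bits[21:27] width=6 -> value=61 (bin 111101); offset now 27 = byte 3 bit 3; 5 bits remain

Answer: value=897 offset=10
value=64 offset=21
value=61 offset=27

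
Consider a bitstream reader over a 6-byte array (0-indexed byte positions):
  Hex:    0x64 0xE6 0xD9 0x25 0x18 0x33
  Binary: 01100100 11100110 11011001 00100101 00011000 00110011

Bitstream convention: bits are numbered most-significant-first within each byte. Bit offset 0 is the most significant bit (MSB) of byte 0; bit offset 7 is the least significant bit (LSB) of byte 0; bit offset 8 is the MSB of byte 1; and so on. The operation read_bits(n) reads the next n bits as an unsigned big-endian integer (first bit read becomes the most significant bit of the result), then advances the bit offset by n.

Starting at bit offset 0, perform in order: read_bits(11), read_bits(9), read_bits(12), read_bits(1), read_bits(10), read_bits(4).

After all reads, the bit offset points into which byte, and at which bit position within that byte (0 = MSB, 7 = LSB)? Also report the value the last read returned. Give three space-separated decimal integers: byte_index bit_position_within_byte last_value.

Answer: 5 7 9

Derivation:
Read 1: bits[0:11] width=11 -> value=807 (bin 01100100111); offset now 11 = byte 1 bit 3; 37 bits remain
Read 2: bits[11:20] width=9 -> value=109 (bin 001101101); offset now 20 = byte 2 bit 4; 28 bits remain
Read 3: bits[20:32] width=12 -> value=2341 (bin 100100100101); offset now 32 = byte 4 bit 0; 16 bits remain
Read 4: bits[32:33] width=1 -> value=0 (bin 0); offset now 33 = byte 4 bit 1; 15 bits remain
Read 5: bits[33:43] width=10 -> value=193 (bin 0011000001); offset now 43 = byte 5 bit 3; 5 bits remain
Read 6: bits[43:47] width=4 -> value=9 (bin 1001); offset now 47 = byte 5 bit 7; 1 bits remain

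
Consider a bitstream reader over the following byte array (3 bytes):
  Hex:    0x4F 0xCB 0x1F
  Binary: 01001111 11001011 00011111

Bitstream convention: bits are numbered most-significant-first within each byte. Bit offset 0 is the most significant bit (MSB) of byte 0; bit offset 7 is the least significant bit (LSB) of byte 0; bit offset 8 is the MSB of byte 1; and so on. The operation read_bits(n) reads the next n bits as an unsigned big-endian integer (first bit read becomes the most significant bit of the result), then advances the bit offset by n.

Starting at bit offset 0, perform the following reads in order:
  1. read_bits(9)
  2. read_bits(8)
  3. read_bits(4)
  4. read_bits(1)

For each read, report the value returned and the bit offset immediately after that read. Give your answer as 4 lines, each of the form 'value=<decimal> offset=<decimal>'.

Read 1: bits[0:9] width=9 -> value=159 (bin 010011111); offset now 9 = byte 1 bit 1; 15 bits remain
Read 2: bits[9:17] width=8 -> value=150 (bin 10010110); offset now 17 = byte 2 bit 1; 7 bits remain
Read 3: bits[17:21] width=4 -> value=3 (bin 0011); offset now 21 = byte 2 bit 5; 3 bits remain
Read 4: bits[21:22] width=1 -> value=1 (bin 1); offset now 22 = byte 2 bit 6; 2 bits remain

Answer: value=159 offset=9
value=150 offset=17
value=3 offset=21
value=1 offset=22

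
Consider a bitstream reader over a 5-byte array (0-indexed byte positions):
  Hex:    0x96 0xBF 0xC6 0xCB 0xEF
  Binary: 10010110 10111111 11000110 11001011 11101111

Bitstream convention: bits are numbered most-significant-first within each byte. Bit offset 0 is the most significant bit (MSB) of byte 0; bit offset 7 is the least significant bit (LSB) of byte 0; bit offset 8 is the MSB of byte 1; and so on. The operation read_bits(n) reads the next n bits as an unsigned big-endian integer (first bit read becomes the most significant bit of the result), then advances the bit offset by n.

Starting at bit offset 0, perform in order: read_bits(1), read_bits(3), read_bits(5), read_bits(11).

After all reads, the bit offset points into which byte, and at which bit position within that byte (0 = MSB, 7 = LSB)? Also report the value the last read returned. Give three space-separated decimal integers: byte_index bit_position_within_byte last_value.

Read 1: bits[0:1] width=1 -> value=1 (bin 1); offset now 1 = byte 0 bit 1; 39 bits remain
Read 2: bits[1:4] width=3 -> value=1 (bin 001); offset now 4 = byte 0 bit 4; 36 bits remain
Read 3: bits[4:9] width=5 -> value=13 (bin 01101); offset now 9 = byte 1 bit 1; 31 bits remain
Read 4: bits[9:20] width=11 -> value=1020 (bin 01111111100); offset now 20 = byte 2 bit 4; 20 bits remain

Answer: 2 4 1020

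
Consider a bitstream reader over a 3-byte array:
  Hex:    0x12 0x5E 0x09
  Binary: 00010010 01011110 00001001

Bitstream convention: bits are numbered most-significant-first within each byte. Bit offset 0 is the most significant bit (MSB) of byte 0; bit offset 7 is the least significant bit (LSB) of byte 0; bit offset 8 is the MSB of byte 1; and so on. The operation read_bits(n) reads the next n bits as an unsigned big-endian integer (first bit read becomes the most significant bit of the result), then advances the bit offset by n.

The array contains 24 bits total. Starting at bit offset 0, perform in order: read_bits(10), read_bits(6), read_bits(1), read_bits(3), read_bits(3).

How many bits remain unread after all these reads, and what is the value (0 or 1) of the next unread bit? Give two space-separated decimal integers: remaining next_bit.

Answer: 1 1

Derivation:
Read 1: bits[0:10] width=10 -> value=73 (bin 0001001001); offset now 10 = byte 1 bit 2; 14 bits remain
Read 2: bits[10:16] width=6 -> value=30 (bin 011110); offset now 16 = byte 2 bit 0; 8 bits remain
Read 3: bits[16:17] width=1 -> value=0 (bin 0); offset now 17 = byte 2 bit 1; 7 bits remain
Read 4: bits[17:20] width=3 -> value=0 (bin 000); offset now 20 = byte 2 bit 4; 4 bits remain
Read 5: bits[20:23] width=3 -> value=4 (bin 100); offset now 23 = byte 2 bit 7; 1 bits remain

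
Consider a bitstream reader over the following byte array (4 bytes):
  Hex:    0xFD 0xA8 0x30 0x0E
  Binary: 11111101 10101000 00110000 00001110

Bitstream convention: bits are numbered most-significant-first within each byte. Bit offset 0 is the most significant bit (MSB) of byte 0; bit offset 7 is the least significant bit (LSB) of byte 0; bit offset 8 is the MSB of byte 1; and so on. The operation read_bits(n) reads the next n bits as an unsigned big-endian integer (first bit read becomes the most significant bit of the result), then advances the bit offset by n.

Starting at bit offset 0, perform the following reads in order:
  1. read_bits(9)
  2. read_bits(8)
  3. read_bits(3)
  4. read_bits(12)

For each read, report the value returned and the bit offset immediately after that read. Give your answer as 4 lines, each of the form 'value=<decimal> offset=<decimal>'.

Answer: value=507 offset=9
value=80 offset=17
value=3 offset=20
value=14 offset=32

Derivation:
Read 1: bits[0:9] width=9 -> value=507 (bin 111111011); offset now 9 = byte 1 bit 1; 23 bits remain
Read 2: bits[9:17] width=8 -> value=80 (bin 01010000); offset now 17 = byte 2 bit 1; 15 bits remain
Read 3: bits[17:20] width=3 -> value=3 (bin 011); offset now 20 = byte 2 bit 4; 12 bits remain
Read 4: bits[20:32] width=12 -> value=14 (bin 000000001110); offset now 32 = byte 4 bit 0; 0 bits remain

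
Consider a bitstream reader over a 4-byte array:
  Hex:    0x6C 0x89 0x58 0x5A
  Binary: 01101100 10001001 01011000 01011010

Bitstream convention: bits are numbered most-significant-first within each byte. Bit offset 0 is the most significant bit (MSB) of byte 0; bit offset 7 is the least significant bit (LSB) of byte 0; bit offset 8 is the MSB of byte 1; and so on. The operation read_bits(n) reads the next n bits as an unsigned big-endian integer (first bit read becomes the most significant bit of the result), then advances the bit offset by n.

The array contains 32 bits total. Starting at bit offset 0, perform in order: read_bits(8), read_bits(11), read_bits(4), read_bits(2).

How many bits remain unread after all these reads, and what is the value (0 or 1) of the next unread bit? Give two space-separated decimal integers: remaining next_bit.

Read 1: bits[0:8] width=8 -> value=108 (bin 01101100); offset now 8 = byte 1 bit 0; 24 bits remain
Read 2: bits[8:19] width=11 -> value=1098 (bin 10001001010); offset now 19 = byte 2 bit 3; 13 bits remain
Read 3: bits[19:23] width=4 -> value=12 (bin 1100); offset now 23 = byte 2 bit 7; 9 bits remain
Read 4: bits[23:25] width=2 -> value=0 (bin 00); offset now 25 = byte 3 bit 1; 7 bits remain

Answer: 7 1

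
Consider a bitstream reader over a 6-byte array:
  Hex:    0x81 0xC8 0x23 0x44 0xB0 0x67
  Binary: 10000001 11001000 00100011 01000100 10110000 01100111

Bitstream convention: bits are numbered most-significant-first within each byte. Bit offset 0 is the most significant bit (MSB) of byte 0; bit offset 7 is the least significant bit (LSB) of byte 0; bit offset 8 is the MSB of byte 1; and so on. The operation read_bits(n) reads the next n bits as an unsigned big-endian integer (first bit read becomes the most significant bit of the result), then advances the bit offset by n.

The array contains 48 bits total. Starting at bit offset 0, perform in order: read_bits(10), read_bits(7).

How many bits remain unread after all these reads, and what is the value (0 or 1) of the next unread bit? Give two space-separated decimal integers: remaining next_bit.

Read 1: bits[0:10] width=10 -> value=519 (bin 1000000111); offset now 10 = byte 1 bit 2; 38 bits remain
Read 2: bits[10:17] width=7 -> value=16 (bin 0010000); offset now 17 = byte 2 bit 1; 31 bits remain

Answer: 31 0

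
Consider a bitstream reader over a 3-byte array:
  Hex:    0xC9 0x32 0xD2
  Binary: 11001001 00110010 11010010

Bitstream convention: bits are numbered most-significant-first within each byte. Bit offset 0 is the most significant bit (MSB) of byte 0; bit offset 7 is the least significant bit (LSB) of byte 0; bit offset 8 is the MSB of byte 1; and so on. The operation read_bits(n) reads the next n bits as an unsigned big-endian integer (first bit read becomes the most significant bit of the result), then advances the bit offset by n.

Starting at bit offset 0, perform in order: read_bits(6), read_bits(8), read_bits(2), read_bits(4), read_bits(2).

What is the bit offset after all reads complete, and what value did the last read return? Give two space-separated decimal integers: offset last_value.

Answer: 22 0

Derivation:
Read 1: bits[0:6] width=6 -> value=50 (bin 110010); offset now 6 = byte 0 bit 6; 18 bits remain
Read 2: bits[6:14] width=8 -> value=76 (bin 01001100); offset now 14 = byte 1 bit 6; 10 bits remain
Read 3: bits[14:16] width=2 -> value=2 (bin 10); offset now 16 = byte 2 bit 0; 8 bits remain
Read 4: bits[16:20] width=4 -> value=13 (bin 1101); offset now 20 = byte 2 bit 4; 4 bits remain
Read 5: bits[20:22] width=2 -> value=0 (bin 00); offset now 22 = byte 2 bit 6; 2 bits remain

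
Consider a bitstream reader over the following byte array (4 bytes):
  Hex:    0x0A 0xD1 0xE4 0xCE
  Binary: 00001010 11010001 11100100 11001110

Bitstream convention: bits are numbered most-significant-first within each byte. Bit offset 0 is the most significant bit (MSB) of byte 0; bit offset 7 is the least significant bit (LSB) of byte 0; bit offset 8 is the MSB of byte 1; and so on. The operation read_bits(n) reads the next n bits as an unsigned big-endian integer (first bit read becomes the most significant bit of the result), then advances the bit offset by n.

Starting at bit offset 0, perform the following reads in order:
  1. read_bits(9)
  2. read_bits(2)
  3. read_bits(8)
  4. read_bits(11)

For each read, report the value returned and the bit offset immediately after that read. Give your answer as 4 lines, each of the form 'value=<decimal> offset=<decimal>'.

Answer: value=21 offset=9
value=2 offset=11
value=143 offset=19
value=307 offset=30

Derivation:
Read 1: bits[0:9] width=9 -> value=21 (bin 000010101); offset now 9 = byte 1 bit 1; 23 bits remain
Read 2: bits[9:11] width=2 -> value=2 (bin 10); offset now 11 = byte 1 bit 3; 21 bits remain
Read 3: bits[11:19] width=8 -> value=143 (bin 10001111); offset now 19 = byte 2 bit 3; 13 bits remain
Read 4: bits[19:30] width=11 -> value=307 (bin 00100110011); offset now 30 = byte 3 bit 6; 2 bits remain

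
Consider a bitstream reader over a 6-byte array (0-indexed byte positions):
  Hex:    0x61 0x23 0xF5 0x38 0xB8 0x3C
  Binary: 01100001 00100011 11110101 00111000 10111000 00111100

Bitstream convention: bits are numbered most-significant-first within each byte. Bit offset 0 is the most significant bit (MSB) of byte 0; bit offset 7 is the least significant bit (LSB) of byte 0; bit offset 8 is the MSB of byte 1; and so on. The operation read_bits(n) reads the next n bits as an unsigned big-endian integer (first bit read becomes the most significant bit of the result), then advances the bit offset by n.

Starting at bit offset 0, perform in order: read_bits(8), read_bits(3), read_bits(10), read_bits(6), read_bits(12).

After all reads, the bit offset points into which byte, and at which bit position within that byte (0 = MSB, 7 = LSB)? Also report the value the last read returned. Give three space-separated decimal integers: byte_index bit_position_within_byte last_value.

Answer: 4 7 3164

Derivation:
Read 1: bits[0:8] width=8 -> value=97 (bin 01100001); offset now 8 = byte 1 bit 0; 40 bits remain
Read 2: bits[8:11] width=3 -> value=1 (bin 001); offset now 11 = byte 1 bit 3; 37 bits remain
Read 3: bits[11:21] width=10 -> value=126 (bin 0001111110); offset now 21 = byte 2 bit 5; 27 bits remain
Read 4: bits[21:27] width=6 -> value=41 (bin 101001); offset now 27 = byte 3 bit 3; 21 bits remain
Read 5: bits[27:39] width=12 -> value=3164 (bin 110001011100); offset now 39 = byte 4 bit 7; 9 bits remain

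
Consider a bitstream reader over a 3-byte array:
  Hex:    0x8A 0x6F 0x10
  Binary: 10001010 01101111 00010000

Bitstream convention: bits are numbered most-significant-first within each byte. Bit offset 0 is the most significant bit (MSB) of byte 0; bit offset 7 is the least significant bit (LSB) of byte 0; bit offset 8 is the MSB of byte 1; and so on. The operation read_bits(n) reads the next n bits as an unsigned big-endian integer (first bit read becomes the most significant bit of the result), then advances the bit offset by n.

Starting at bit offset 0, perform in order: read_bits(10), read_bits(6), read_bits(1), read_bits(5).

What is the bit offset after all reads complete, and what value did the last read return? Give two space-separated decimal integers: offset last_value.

Read 1: bits[0:10] width=10 -> value=553 (bin 1000101001); offset now 10 = byte 1 bit 2; 14 bits remain
Read 2: bits[10:16] width=6 -> value=47 (bin 101111); offset now 16 = byte 2 bit 0; 8 bits remain
Read 3: bits[16:17] width=1 -> value=0 (bin 0); offset now 17 = byte 2 bit 1; 7 bits remain
Read 4: bits[17:22] width=5 -> value=4 (bin 00100); offset now 22 = byte 2 bit 6; 2 bits remain

Answer: 22 4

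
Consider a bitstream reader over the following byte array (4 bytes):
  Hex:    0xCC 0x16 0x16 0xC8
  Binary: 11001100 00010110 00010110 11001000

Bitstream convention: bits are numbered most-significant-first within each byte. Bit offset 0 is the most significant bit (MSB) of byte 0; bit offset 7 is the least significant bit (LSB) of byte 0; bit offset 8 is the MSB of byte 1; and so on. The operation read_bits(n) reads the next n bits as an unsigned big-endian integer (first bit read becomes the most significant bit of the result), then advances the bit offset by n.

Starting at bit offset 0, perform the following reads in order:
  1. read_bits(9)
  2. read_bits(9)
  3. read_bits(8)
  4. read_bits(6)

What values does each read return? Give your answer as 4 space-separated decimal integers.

Answer: 408 88 91 8

Derivation:
Read 1: bits[0:9] width=9 -> value=408 (bin 110011000); offset now 9 = byte 1 bit 1; 23 bits remain
Read 2: bits[9:18] width=9 -> value=88 (bin 001011000); offset now 18 = byte 2 bit 2; 14 bits remain
Read 3: bits[18:26] width=8 -> value=91 (bin 01011011); offset now 26 = byte 3 bit 2; 6 bits remain
Read 4: bits[26:32] width=6 -> value=8 (bin 001000); offset now 32 = byte 4 bit 0; 0 bits remain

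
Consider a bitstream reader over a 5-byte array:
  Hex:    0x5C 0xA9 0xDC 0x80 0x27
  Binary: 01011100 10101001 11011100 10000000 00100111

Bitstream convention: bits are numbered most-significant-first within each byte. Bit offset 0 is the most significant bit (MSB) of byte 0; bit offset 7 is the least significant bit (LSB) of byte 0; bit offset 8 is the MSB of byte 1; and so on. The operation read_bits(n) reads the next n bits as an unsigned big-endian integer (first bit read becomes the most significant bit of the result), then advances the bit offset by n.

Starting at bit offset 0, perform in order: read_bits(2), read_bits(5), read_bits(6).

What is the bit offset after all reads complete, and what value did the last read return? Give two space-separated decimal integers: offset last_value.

Answer: 13 21

Derivation:
Read 1: bits[0:2] width=2 -> value=1 (bin 01); offset now 2 = byte 0 bit 2; 38 bits remain
Read 2: bits[2:7] width=5 -> value=14 (bin 01110); offset now 7 = byte 0 bit 7; 33 bits remain
Read 3: bits[7:13] width=6 -> value=21 (bin 010101); offset now 13 = byte 1 bit 5; 27 bits remain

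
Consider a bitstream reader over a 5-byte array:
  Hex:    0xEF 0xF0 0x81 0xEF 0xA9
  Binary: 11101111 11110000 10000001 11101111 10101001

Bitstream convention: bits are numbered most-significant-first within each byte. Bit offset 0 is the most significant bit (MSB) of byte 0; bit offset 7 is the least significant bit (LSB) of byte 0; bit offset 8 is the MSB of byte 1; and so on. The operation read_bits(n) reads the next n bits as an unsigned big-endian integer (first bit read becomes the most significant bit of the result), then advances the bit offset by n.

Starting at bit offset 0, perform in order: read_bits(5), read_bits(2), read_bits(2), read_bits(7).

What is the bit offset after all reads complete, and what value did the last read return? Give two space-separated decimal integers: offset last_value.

Read 1: bits[0:5] width=5 -> value=29 (bin 11101); offset now 5 = byte 0 bit 5; 35 bits remain
Read 2: bits[5:7] width=2 -> value=3 (bin 11); offset now 7 = byte 0 bit 7; 33 bits remain
Read 3: bits[7:9] width=2 -> value=3 (bin 11); offset now 9 = byte 1 bit 1; 31 bits remain
Read 4: bits[9:16] width=7 -> value=112 (bin 1110000); offset now 16 = byte 2 bit 0; 24 bits remain

Answer: 16 112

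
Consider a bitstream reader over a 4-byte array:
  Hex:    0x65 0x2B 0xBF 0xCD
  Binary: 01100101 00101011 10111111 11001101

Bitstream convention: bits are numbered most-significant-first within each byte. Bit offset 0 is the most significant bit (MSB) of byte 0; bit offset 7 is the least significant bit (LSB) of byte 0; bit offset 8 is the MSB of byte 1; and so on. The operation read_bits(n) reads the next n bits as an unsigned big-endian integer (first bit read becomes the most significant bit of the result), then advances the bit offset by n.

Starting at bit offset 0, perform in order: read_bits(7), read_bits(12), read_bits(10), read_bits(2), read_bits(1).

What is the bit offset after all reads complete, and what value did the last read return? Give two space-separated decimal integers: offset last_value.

Read 1: bits[0:7] width=7 -> value=50 (bin 0110010); offset now 7 = byte 0 bit 7; 25 bits remain
Read 2: bits[7:19] width=12 -> value=2397 (bin 100101011101); offset now 19 = byte 2 bit 3; 13 bits remain
Read 3: bits[19:29] width=10 -> value=1017 (bin 1111111001); offset now 29 = byte 3 bit 5; 3 bits remain
Read 4: bits[29:31] width=2 -> value=2 (bin 10); offset now 31 = byte 3 bit 7; 1 bits remain
Read 5: bits[31:32] width=1 -> value=1 (bin 1); offset now 32 = byte 4 bit 0; 0 bits remain

Answer: 32 1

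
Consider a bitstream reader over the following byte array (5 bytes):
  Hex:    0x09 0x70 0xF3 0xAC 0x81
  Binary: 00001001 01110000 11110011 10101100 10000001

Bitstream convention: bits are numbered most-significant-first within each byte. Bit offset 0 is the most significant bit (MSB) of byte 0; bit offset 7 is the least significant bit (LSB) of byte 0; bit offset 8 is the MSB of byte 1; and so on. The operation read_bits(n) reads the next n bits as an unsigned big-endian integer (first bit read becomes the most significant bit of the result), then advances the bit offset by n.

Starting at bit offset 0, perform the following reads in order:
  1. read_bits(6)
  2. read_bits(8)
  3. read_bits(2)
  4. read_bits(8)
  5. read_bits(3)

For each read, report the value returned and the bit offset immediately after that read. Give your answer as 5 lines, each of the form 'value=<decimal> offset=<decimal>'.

Read 1: bits[0:6] width=6 -> value=2 (bin 000010); offset now 6 = byte 0 bit 6; 34 bits remain
Read 2: bits[6:14] width=8 -> value=92 (bin 01011100); offset now 14 = byte 1 bit 6; 26 bits remain
Read 3: bits[14:16] width=2 -> value=0 (bin 00); offset now 16 = byte 2 bit 0; 24 bits remain
Read 4: bits[16:24] width=8 -> value=243 (bin 11110011); offset now 24 = byte 3 bit 0; 16 bits remain
Read 5: bits[24:27] width=3 -> value=5 (bin 101); offset now 27 = byte 3 bit 3; 13 bits remain

Answer: value=2 offset=6
value=92 offset=14
value=0 offset=16
value=243 offset=24
value=5 offset=27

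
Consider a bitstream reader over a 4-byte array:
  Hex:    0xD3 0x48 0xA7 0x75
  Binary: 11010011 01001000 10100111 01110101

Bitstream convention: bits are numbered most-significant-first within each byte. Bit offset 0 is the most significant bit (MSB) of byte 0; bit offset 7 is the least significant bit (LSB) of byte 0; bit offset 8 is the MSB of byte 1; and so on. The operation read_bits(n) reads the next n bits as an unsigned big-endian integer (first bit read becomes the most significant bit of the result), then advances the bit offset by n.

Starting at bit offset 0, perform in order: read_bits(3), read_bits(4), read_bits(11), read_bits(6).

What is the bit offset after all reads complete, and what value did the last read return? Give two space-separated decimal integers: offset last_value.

Answer: 24 39

Derivation:
Read 1: bits[0:3] width=3 -> value=6 (bin 110); offset now 3 = byte 0 bit 3; 29 bits remain
Read 2: bits[3:7] width=4 -> value=9 (bin 1001); offset now 7 = byte 0 bit 7; 25 bits remain
Read 3: bits[7:18] width=11 -> value=1314 (bin 10100100010); offset now 18 = byte 2 bit 2; 14 bits remain
Read 4: bits[18:24] width=6 -> value=39 (bin 100111); offset now 24 = byte 3 bit 0; 8 bits remain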